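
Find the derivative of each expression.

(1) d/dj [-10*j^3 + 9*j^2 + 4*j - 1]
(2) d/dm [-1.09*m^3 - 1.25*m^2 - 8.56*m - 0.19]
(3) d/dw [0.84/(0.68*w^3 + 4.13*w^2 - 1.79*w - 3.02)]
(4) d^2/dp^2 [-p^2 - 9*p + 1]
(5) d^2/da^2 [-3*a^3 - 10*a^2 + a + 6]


(1) = -30*j^2 + 18*j + 4
(2) = -3.27*m^2 - 2.5*m - 8.56
(3) = (-1.7136*w^2 - 6.9384*w + 1.5036)/(0.68*w^3 + 4.13*w^2 - 1.79*w - 3.02)^2
(4) = -2
(5) = -18*a - 20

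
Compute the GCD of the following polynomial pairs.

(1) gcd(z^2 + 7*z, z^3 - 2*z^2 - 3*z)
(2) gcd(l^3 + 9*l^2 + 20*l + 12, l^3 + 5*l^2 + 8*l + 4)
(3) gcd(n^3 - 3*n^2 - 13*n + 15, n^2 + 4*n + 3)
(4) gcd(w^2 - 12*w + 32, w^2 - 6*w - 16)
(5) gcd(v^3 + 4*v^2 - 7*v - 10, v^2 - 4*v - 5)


(1) = gcd(z*(z + 7), z*(z - 3)*(z + 1)) = z
(2) = gcd((l + 1)*(l + 2)*(l + 6), (l + 1)*(l + 2)^2) = l^2 + 3*l + 2
(3) = gcd((n - 5)*(n - 1)*(n + 3), (n + 1)*(n + 3)) = n + 3
(4) = gcd((w - 8)*(w - 4), (w - 8)*(w + 2)) = w - 8
(5) = gcd((v - 2)*(v + 1)*(v + 5), (v - 5)*(v + 1)) = v + 1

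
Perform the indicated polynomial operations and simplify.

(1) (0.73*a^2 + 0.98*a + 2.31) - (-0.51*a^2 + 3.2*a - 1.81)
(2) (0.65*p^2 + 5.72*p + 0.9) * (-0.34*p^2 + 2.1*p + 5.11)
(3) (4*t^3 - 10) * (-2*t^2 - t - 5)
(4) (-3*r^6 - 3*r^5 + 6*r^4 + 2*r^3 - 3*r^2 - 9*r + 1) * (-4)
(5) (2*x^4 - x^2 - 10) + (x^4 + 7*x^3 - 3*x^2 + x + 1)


(1) = 1.24*a^2 - 2.22*a + 4.12
(2) = -0.221*p^4 - 0.5798*p^3 + 15.0275*p^2 + 31.1192*p + 4.599
(3) = -8*t^5 - 4*t^4 - 20*t^3 + 20*t^2 + 10*t + 50
(4) = 12*r^6 + 12*r^5 - 24*r^4 - 8*r^3 + 12*r^2 + 36*r - 4
(5) = 3*x^4 + 7*x^3 - 4*x^2 + x - 9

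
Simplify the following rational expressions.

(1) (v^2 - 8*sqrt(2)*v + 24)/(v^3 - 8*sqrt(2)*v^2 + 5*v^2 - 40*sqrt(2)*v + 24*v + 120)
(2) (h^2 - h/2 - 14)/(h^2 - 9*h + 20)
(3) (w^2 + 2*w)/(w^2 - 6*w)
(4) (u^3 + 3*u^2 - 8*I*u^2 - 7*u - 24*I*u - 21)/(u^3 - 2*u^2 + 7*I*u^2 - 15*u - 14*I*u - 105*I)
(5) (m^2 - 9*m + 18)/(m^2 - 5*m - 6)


(1) = 1/(v + 5)
(2) = (2*h + 7)/(2*h - 10)
(3) = (w + 2)/(w - 6)
(4) = (u^2 - 8*I*u - 7)/(u^2 + u*(-5 + 7*I) - 35*I)
(5) = (m - 3)/(m + 1)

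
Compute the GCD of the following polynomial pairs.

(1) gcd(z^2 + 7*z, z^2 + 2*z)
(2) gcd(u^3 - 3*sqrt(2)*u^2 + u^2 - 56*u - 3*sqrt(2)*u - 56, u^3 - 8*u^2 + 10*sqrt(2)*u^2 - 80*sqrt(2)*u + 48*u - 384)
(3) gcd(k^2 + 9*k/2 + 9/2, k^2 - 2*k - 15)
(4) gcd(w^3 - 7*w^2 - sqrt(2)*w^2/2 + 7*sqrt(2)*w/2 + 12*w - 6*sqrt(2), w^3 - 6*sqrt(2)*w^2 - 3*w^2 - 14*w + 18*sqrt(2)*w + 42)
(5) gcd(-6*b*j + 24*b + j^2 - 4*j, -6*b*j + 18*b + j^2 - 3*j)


(1) = gcd(z*(z + 7), z*(z + 2)) = z
(2) = u + 4*sqrt(2)
(3) = k + 3
(4) = gcd((w - 4)*(w - 3)*(w - sqrt(2)/2), (w - 3)*(w - 7*sqrt(2))*(w + sqrt(2))) = w - 3
(5) = gcd((-6*b + j)*(j - 4), (-6*b + j)*(j - 3)) = 6*b - j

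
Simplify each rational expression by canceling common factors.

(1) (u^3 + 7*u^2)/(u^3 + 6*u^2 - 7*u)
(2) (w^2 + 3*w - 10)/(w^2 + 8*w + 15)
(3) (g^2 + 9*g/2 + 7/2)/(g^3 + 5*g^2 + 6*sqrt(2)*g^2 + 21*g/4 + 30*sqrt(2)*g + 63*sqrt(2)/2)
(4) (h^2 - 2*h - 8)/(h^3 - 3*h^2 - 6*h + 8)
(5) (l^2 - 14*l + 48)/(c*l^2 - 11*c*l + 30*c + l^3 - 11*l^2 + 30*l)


(1) = u/(u - 1)
(2) = (w - 2)/(w + 3)
(3) = (8*g + 8)/(8*g^2 + g*(12 + 48*sqrt(2)) + 72*sqrt(2))
(4) = 1/(h - 1)
(5) = (l - 8)/(c*l - 5*c + l^2 - 5*l)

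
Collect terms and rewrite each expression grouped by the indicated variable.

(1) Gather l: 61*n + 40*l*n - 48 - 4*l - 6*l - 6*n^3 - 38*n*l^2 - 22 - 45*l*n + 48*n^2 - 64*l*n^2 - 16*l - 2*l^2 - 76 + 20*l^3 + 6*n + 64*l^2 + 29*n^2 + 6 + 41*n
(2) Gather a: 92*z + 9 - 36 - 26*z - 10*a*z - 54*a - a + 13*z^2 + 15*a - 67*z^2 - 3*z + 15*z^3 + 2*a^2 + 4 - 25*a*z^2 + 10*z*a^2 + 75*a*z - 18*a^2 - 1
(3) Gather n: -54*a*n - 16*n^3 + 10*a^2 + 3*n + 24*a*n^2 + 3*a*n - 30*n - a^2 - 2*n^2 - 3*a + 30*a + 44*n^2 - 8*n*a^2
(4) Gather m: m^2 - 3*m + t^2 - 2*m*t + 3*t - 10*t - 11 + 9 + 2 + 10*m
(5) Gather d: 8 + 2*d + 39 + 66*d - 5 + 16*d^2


(1) = 20*l^3 + l^2*(62 - 38*n) + l*(-64*n^2 - 5*n - 26) - 6*n^3 + 77*n^2 + 108*n - 140
(2) = a^2*(10*z - 16) + a*(-25*z^2 + 65*z - 40) + 15*z^3 - 54*z^2 + 63*z - 24
(3) = 9*a^2 + 27*a - 16*n^3 + n^2*(24*a + 42) + n*(-8*a^2 - 51*a - 27)
(4) = m^2 + m*(7 - 2*t) + t^2 - 7*t
(5) = 16*d^2 + 68*d + 42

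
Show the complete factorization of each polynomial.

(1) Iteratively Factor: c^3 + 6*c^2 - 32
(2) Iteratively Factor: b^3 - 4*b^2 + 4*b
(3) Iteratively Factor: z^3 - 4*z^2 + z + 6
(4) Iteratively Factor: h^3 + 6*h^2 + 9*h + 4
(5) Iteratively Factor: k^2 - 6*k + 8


(1) = (c - 2)*(c^2 + 8*c + 16) = (c - 2)*(c + 4)*(c + 4)
(2) = (b)*(b^2 - 4*b + 4) = b*(b - 2)*(b - 2)
(3) = (z - 3)*(z^2 - z - 2) = (z - 3)*(z + 1)*(z - 2)
(4) = (h + 4)*(h^2 + 2*h + 1) = (h + 1)*(h + 4)*(h + 1)
(5) = (k - 4)*(k - 2)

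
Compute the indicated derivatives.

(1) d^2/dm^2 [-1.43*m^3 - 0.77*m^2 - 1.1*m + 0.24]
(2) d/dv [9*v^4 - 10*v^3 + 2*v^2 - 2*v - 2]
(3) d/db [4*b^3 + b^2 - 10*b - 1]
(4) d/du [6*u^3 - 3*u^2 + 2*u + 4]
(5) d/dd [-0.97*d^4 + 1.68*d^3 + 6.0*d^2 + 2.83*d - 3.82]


(1) = -8.58*m - 1.54
(2) = 36*v^3 - 30*v^2 + 4*v - 2
(3) = 12*b^2 + 2*b - 10
(4) = 18*u^2 - 6*u + 2
(5) = -3.88*d^3 + 5.04*d^2 + 12.0*d + 2.83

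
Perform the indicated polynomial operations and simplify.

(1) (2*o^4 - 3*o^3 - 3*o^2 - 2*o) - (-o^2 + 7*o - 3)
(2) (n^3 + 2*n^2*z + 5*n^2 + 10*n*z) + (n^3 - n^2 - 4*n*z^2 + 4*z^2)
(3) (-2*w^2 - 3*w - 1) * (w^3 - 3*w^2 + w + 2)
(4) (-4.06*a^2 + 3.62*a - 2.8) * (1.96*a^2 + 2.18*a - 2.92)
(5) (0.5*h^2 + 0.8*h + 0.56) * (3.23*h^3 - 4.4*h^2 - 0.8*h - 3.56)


(1) = 2*o^4 - 3*o^3 - 2*o^2 - 9*o + 3
(2) = 2*n^3 + 2*n^2*z + 4*n^2 - 4*n*z^2 + 10*n*z + 4*z^2
(3) = -2*w^5 + 3*w^4 + 6*w^3 - 4*w^2 - 7*w - 2
(4) = -7.9576*a^4 - 1.7556*a^3 + 14.2588*a^2 - 16.6744*a + 8.176
(5) = 1.615*h^5 + 0.384*h^4 - 2.1112*h^3 - 4.884*h^2 - 3.296*h - 1.9936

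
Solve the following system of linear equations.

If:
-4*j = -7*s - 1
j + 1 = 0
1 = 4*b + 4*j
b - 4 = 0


Then:
No Solution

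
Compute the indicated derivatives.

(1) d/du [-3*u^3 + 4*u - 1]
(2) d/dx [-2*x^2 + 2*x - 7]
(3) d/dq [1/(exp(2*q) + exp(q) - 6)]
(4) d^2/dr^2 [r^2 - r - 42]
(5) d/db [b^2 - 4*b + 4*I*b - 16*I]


(1) = 4 - 9*u^2
(2) = 2 - 4*x
(3) = (-2*exp(q) - 1)*exp(q)/(exp(2*q) + exp(q) - 6)^2
(4) = 2
(5) = 2*b - 4 + 4*I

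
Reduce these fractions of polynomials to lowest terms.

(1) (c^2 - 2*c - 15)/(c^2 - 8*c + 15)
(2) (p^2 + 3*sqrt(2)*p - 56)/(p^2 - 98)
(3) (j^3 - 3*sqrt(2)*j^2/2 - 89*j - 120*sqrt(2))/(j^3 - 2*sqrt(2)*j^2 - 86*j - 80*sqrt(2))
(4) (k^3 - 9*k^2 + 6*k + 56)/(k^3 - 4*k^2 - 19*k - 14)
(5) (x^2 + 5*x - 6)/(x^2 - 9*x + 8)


(1) = (c + 3)/(c - 3)
(2) = (p - 4*sqrt(2))/(p - 7*sqrt(2))
(3) = (2*j + 3*sqrt(2))/(2*j + 2*sqrt(2))
(4) = (k - 4)/(k + 1)
(5) = (x + 6)/(x - 8)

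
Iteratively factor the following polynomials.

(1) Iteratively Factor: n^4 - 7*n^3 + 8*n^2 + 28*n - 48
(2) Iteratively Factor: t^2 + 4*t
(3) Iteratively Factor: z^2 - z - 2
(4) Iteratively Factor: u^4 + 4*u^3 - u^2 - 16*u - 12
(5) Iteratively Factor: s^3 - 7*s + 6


(1) = (n - 4)*(n^3 - 3*n^2 - 4*n + 12) = (n - 4)*(n - 2)*(n^2 - n - 6) = (n - 4)*(n - 2)*(n + 2)*(n - 3)
(2) = (t)*(t + 4)
(3) = (z + 1)*(z - 2)
(4) = (u + 1)*(u^3 + 3*u^2 - 4*u - 12) = (u - 2)*(u + 1)*(u^2 + 5*u + 6) = (u - 2)*(u + 1)*(u + 3)*(u + 2)
(5) = (s - 2)*(s^2 + 2*s - 3) = (s - 2)*(s + 3)*(s - 1)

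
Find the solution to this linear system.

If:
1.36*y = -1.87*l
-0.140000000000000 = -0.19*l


Then:
l = 0.74
y = -1.01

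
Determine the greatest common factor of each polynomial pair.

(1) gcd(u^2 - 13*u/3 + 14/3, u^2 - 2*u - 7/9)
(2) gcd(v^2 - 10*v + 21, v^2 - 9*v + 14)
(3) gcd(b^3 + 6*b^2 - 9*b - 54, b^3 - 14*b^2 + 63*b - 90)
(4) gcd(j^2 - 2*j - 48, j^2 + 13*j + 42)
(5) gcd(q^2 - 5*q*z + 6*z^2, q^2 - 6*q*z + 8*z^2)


(1) = u - 7/3
(2) = gcd((v - 7)*(v - 3), (v - 7)*(v - 2)) = v - 7
(3) = gcd((b - 3)*(b + 3)*(b + 6), (b - 6)*(b - 5)*(b - 3)) = b - 3
(4) = j + 6
(5) = -q + 2*z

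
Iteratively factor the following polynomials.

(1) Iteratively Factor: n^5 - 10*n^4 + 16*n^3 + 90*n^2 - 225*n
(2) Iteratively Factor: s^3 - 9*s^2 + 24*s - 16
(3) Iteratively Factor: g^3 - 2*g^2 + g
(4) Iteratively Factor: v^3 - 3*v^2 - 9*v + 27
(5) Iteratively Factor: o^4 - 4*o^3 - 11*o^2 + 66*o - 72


(1) = (n - 5)*(n^4 - 5*n^3 - 9*n^2 + 45*n) = (n - 5)*(n - 3)*(n^3 - 2*n^2 - 15*n) = n*(n - 5)*(n - 3)*(n^2 - 2*n - 15) = n*(n - 5)^2*(n - 3)*(n + 3)
(2) = (s - 1)*(s^2 - 8*s + 16) = (s - 4)*(s - 1)*(s - 4)
(3) = (g - 1)*(g^2 - g) = (g - 1)^2*(g)
(4) = (v + 3)*(v^2 - 6*v + 9) = (v - 3)*(v + 3)*(v - 3)
(5) = (o - 2)*(o^3 - 2*o^2 - 15*o + 36) = (o - 3)*(o - 2)*(o^2 + o - 12) = (o - 3)*(o - 2)*(o + 4)*(o - 3)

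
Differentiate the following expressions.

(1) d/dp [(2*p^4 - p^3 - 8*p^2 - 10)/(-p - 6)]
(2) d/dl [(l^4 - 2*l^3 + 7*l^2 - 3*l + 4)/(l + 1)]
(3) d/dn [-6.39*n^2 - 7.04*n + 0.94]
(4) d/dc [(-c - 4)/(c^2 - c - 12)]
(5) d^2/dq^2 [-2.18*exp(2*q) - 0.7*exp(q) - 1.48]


(1) = 2*(-3*p^4 - 23*p^3 + 13*p^2 + 48*p - 5)/(p^2 + 12*p + 36)
(2) = (3*l^4 + l^2 + 14*l - 7)/(l^2 + 2*l + 1)
(3) = -12.78*n - 7.04
(4) = (-c^2 + c + (c + 4)*(2*c - 1) + 12)/(-c^2 + c + 12)^2
(5) = (-8.72*exp(q) - 0.7)*exp(q)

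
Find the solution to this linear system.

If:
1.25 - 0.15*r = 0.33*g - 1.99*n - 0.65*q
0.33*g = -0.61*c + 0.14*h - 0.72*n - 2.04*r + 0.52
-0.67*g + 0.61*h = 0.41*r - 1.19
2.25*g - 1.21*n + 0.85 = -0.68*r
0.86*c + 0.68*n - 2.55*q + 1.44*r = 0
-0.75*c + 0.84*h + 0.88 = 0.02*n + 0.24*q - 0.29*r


Then:
c = -1.22
g = -1.01
h = -2.48
n = -0.69
q = -0.11
r = 0.86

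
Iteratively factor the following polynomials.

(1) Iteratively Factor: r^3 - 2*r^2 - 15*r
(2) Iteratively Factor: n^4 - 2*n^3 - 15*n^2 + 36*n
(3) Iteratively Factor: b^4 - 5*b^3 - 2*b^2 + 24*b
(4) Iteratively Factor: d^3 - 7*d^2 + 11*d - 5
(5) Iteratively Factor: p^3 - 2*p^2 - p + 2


(1) = (r + 3)*(r^2 - 5*r) = r*(r + 3)*(r - 5)
(2) = (n - 3)*(n^3 + n^2 - 12*n) = (n - 3)^2*(n^2 + 4*n) = (n - 3)^2*(n + 4)*(n)
(3) = (b + 2)*(b^3 - 7*b^2 + 12*b) = b*(b + 2)*(b^2 - 7*b + 12) = b*(b - 3)*(b + 2)*(b - 4)
(4) = (d - 1)*(d^2 - 6*d + 5) = (d - 1)^2*(d - 5)
(5) = (p + 1)*(p^2 - 3*p + 2) = (p - 1)*(p + 1)*(p - 2)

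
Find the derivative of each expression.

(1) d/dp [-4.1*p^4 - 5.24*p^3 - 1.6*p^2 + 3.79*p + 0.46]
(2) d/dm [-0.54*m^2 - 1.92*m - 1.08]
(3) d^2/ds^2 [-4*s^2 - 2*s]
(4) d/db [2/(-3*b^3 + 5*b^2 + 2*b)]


(1) = -16.4*p^3 - 15.72*p^2 - 3.2*p + 3.79
(2) = -1.08*m - 1.92
(3) = -8
(4) = 2*(9*b^2 - 10*b - 2)/(b^2*(-3*b^2 + 5*b + 2)^2)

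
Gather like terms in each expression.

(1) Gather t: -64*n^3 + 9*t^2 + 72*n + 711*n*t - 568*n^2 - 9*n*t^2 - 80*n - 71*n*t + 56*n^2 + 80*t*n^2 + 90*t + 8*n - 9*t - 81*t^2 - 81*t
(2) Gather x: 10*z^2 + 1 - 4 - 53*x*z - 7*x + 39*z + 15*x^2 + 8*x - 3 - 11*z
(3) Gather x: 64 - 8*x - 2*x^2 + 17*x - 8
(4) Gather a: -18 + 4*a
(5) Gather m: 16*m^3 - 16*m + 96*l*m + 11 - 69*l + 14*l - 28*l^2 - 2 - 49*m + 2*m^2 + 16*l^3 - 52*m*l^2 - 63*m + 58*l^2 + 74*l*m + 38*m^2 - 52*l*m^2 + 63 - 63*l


(1) = -64*n^3 - 512*n^2 + t^2*(-9*n - 72) + t*(80*n^2 + 640*n)
(2) = 15*x^2 + x*(1 - 53*z) + 10*z^2 + 28*z - 6
(3) = -2*x^2 + 9*x + 56
(4) = 4*a - 18
(5) = 16*l^3 + 30*l^2 - 118*l + 16*m^3 + m^2*(40 - 52*l) + m*(-52*l^2 + 170*l - 128) + 72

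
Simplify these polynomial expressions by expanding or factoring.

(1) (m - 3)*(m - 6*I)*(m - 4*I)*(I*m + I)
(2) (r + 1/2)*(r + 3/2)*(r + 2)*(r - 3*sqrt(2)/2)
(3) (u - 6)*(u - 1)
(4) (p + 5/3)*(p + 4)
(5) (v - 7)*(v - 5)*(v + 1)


(1) = I*m^4 + 10*m^3 - 2*I*m^3 - 20*m^2 - 27*I*m^2 - 30*m + 48*I*m + 72*I
(2) = r^4 - 3*sqrt(2)*r^3/2 + 4*r^3 - 6*sqrt(2)*r^2 + 19*r^2/4 - 57*sqrt(2)*r/8 + 3*r/2 - 9*sqrt(2)/4
(3) = u^2 - 7*u + 6
(4) = p^2 + 17*p/3 + 20/3
(5) = v^3 - 11*v^2 + 23*v + 35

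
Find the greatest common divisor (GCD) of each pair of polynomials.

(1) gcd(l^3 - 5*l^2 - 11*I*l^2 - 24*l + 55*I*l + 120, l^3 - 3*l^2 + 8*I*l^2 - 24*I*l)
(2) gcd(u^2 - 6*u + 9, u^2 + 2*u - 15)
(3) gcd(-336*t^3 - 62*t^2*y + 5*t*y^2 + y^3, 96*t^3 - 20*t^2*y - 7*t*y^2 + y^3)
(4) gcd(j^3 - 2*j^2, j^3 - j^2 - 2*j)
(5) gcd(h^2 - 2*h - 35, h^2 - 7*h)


(1) = 1
(2) = gcd((u - 3)^2, (u - 3)*(u + 5)) = u - 3
(3) = gcd((-8*t + y)*(6*t + y)*(7*t + y), (-8*t + y)*(-3*t + y)*(4*t + y)) = -8*t + y
(4) = gcd(j^2*(j - 2), j*(j - 2)*(j + 1)) = j^2 - 2*j
(5) = gcd((h - 7)*(h + 5), h*(h - 7)) = h - 7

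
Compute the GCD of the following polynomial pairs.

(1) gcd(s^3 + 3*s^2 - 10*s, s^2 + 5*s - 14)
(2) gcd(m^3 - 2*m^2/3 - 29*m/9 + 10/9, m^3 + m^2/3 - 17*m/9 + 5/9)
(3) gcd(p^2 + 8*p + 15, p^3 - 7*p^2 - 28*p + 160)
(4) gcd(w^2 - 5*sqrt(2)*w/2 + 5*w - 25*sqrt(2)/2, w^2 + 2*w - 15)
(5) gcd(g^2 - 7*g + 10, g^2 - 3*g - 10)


(1) = s - 2
(2) = m^2 + 4*m/3 - 5/9
(3) = p + 5
(4) = gcd((w + 5)*(w - 5*sqrt(2)/2), (w - 3)*(w + 5)) = w + 5
(5) = gcd((g - 5)*(g - 2), (g - 5)*(g + 2)) = g - 5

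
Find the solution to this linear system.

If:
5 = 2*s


Then:
s = 5/2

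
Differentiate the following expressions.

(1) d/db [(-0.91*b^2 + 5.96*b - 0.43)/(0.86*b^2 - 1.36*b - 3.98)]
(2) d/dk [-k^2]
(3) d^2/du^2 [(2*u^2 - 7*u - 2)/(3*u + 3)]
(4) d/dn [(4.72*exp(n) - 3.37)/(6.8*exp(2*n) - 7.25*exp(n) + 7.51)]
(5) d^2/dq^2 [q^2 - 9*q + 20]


(1) = (-3.888*b^2 + 7.9832*b - 24.3056)/(0.7396*b^4 - 2.3392*b^3 - 4.996*b^2 + 10.8256*b + 15.8404)
(2) = -2*k
(3) = 14/(3*(u^3 + 3*u^2 + 3*u + 1))
(4) = (-32.096*exp(2*n) + 45.832*exp(n) + 11.0147)*exp(n)/(46.24*exp(4*n) - 98.6*exp(3*n) + 154.6985*exp(2*n) - 108.895*exp(n) + 56.4001)
(5) = 2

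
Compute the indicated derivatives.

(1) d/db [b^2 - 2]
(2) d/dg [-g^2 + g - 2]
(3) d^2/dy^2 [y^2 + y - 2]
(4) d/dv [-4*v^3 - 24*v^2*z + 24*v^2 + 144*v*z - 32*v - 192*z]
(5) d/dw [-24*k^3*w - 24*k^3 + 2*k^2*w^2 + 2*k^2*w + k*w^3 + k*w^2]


(1) = 2*b
(2) = 1 - 2*g
(3) = 2
(4) = -12*v^2 - 48*v*z + 48*v + 144*z - 32
(5) = k*(-24*k^2 + 4*k*w + 2*k + 3*w^2 + 2*w)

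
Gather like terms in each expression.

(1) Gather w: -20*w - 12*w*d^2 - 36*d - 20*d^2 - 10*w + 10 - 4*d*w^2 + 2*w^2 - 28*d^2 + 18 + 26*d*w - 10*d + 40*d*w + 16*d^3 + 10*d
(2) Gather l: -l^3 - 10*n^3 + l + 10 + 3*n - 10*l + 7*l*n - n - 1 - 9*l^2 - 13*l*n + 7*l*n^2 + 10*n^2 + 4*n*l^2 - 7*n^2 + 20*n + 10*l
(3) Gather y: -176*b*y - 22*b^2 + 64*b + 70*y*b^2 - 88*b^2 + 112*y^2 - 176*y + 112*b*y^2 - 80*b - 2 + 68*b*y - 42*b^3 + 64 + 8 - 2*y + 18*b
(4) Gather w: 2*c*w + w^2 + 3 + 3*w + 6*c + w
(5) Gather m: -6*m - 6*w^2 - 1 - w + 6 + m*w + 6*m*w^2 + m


(1) = 16*d^3 - 48*d^2 - 36*d + w^2*(2 - 4*d) + w*(-12*d^2 + 66*d - 30) + 28
(2) = -l^3 + l^2*(4*n - 9) + l*(7*n^2 - 6*n + 1) - 10*n^3 + 3*n^2 + 22*n + 9
(3) = -42*b^3 - 110*b^2 + 2*b + y^2*(112*b + 112) + y*(70*b^2 - 108*b - 178) + 70
(4) = 6*c + w^2 + w*(2*c + 4) + 3
(5) = m*(6*w^2 + w - 5) - 6*w^2 - w + 5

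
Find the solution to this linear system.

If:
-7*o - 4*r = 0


Then:
o = -4*r/7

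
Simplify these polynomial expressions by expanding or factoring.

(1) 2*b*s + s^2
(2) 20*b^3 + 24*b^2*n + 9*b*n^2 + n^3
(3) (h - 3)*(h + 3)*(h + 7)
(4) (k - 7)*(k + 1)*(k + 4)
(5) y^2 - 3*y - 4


(1) = s*(2*b + s)
(2) = (2*b + n)^2*(5*b + n)
(3) = h^3 + 7*h^2 - 9*h - 63
(4) = k^3 - 2*k^2 - 31*k - 28
(5) = (y - 4)*(y + 1)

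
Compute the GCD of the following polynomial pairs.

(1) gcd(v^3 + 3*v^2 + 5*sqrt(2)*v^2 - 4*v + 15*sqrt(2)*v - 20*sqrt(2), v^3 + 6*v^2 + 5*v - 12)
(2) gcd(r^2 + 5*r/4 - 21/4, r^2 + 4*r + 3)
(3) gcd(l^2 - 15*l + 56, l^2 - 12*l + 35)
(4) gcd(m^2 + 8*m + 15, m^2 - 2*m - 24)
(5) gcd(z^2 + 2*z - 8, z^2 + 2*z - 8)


(1) = gcd((v - 1)*(v + 4)*(v + 5*sqrt(2)), (v - 1)*(v + 3)*(v + 4)) = v^2 + 3*v - 4
(2) = r + 3
(3) = gcd((l - 8)*(l - 7), (l - 7)*(l - 5)) = l - 7
(4) = 1
(5) = gcd((z - 2)*(z + 4), (z - 2)*(z + 4)) = z^2 + 2*z - 8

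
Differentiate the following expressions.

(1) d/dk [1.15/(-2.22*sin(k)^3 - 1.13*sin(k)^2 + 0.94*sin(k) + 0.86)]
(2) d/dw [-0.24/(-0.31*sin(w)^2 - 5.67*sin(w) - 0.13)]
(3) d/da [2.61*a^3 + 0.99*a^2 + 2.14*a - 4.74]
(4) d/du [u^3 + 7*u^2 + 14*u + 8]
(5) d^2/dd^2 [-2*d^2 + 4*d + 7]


(1) = (7.659*sin(k)^2 + 2.599*sin(k) - 1.081)*cos(k)/(2.22*sin(k)^3 + 1.13*sin(k)^2 - 0.94*sin(k) - 0.86)^2
(2) = -(0.1488*sin(w) + 1.3608)*cos(w)/(0.31*sin(w)^2 + 5.67*sin(w) + 0.13)^2
(3) = 7.83*a^2 + 1.98*a + 2.14
(4) = 3*u^2 + 14*u + 14
(5) = -4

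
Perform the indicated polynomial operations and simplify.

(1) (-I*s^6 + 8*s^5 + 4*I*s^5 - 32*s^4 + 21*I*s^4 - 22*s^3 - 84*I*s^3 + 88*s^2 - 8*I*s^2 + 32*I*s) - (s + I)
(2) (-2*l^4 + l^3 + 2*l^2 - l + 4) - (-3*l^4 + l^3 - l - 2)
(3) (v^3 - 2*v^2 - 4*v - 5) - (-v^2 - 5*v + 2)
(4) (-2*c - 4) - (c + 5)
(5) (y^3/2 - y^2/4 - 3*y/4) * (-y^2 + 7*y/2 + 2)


(1) = -I*s^6 + 8*s^5 + 4*I*s^5 - 32*s^4 + 21*I*s^4 - 22*s^3 - 84*I*s^3 + 88*s^2 - 8*I*s^2 - s + 32*I*s - I
(2) = l^4 + 2*l^2 + 6
(3) = v^3 - v^2 + v - 7
(4) = -3*c - 9
(5) = -y^5/2 + 2*y^4 + 7*y^3/8 - 25*y^2/8 - 3*y/2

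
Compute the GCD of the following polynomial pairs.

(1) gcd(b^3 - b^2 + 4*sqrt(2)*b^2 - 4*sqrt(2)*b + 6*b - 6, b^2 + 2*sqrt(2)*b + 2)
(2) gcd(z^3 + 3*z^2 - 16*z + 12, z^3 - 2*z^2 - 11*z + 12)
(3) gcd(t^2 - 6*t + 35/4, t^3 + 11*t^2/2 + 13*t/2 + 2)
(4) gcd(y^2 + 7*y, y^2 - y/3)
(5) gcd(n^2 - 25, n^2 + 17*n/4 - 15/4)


(1) = b + sqrt(2)
(2) = gcd((z - 2)*(z - 1)*(z + 6), (z - 4)*(z - 1)*(z + 3)) = z - 1
(3) = 1
(4) = gcd(y*(y + 7), y*(y - 1/3)) = y
(5) = n + 5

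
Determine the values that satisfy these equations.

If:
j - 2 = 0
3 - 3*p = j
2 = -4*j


Then:
No Solution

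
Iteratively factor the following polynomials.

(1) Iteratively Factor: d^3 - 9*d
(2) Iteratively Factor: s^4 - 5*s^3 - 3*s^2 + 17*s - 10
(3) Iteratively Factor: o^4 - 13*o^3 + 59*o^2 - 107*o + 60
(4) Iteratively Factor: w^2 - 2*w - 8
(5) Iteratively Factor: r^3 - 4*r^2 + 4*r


(1) = (d + 3)*(d^2 - 3*d) = (d - 3)*(d + 3)*(d)
(2) = (s - 1)*(s^3 - 4*s^2 - 7*s + 10) = (s - 1)^2*(s^2 - 3*s - 10) = (s - 5)*(s - 1)^2*(s + 2)
(3) = (o - 4)*(o^3 - 9*o^2 + 23*o - 15) = (o - 4)*(o - 3)*(o^2 - 6*o + 5) = (o - 4)*(o - 3)*(o - 1)*(o - 5)
(4) = (w + 2)*(w - 4)
(5) = (r - 2)*(r^2 - 2*r) = (r - 2)^2*(r)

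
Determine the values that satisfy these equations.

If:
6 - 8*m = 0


Then:
m = 3/4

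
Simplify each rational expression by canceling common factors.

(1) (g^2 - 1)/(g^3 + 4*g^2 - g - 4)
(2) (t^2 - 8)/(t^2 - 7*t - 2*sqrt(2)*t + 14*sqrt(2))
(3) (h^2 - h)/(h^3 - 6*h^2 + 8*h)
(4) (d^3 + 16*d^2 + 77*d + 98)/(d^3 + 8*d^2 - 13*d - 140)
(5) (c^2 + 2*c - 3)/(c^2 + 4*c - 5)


(1) = 1/(g + 4)
(2) = (t + 2*sqrt(2))/(t - 7)
(3) = (h - 1)/(h^2 - 6*h + 8)
(4) = (d^2 + 9*d + 14)/(d^2 + d - 20)
(5) = (c + 3)/(c + 5)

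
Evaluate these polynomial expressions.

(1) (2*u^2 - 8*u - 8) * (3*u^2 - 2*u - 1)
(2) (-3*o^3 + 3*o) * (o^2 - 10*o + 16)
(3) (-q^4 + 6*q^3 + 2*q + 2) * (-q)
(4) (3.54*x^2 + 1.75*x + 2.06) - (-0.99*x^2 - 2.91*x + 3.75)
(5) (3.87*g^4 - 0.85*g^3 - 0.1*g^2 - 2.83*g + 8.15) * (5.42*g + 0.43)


(1) = 6*u^4 - 28*u^3 - 10*u^2 + 24*u + 8
(2) = -3*o^5 + 30*o^4 - 45*o^3 - 30*o^2 + 48*o
(3) = q^5 - 6*q^4 - 2*q^2 - 2*q
(4) = 4.53*x^2 + 4.66*x - 1.69
(5) = 20.9754*g^5 - 2.9429*g^4 - 0.9075*g^3 - 15.3816*g^2 + 42.9561*g + 3.5045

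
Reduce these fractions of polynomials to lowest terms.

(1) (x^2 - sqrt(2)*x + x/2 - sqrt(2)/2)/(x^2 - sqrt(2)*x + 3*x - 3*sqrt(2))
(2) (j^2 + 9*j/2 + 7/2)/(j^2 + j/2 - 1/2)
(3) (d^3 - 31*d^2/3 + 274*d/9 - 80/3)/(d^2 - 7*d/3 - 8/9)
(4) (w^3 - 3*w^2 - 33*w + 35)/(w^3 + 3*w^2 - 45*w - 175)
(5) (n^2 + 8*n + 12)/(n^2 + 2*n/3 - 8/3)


(1) = (2*x + 1)/(2*x + 6)
(2) = (2*j + 7)/(2*j - 1)
(3) = (3*d^2 - 23*d + 30)/(3*d + 1)
(4) = (w - 1)/(w + 5)
(5) = (3*n + 18)/(3*n - 4)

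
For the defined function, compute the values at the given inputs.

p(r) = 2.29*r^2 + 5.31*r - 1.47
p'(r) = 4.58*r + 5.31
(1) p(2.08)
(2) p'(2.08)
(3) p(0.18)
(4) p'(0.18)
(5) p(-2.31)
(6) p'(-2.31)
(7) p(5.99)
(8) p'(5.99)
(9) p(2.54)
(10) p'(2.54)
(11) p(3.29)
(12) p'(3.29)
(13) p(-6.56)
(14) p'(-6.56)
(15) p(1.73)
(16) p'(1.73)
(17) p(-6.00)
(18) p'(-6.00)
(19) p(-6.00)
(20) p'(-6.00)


(1) = 19.48
(2) = 14.84
(3) = -0.44
(4) = 6.13
(5) = -1.52
(6) = -5.27
(7) = 112.50
(8) = 32.74
(9) = 26.79
(10) = 16.94
(11) = 40.79
(12) = 20.38
(13) = 62.24
(14) = -24.73
(15) = 14.57
(16) = 13.23
(17) = 49.11
(18) = -22.17
(19) = 49.11
(20) = -22.17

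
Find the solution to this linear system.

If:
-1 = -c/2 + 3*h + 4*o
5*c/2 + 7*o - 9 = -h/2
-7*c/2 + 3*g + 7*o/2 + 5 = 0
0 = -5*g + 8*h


Then:
c = -606/1153
g = -4864/1153
h = -3040/1153
o = 1916/1153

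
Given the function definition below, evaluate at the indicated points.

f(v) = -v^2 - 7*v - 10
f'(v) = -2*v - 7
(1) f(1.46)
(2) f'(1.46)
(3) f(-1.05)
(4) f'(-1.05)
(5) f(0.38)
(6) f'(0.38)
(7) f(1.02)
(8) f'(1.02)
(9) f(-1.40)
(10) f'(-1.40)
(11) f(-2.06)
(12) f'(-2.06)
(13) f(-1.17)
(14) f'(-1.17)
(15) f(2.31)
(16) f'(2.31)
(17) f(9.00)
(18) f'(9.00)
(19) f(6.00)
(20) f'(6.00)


(1) = -22.35
(2) = -9.92
(3) = -3.75
(4) = -4.90
(5) = -12.80
(6) = -7.76
(7) = -18.18
(8) = -9.04
(9) = -2.16
(10) = -4.20
(11) = 0.18
(12) = -2.88
(13) = -3.18
(14) = -4.66
(15) = -31.51
(16) = -11.62
(17) = -154.00
(18) = -25.00
(19) = -88.00
(20) = -19.00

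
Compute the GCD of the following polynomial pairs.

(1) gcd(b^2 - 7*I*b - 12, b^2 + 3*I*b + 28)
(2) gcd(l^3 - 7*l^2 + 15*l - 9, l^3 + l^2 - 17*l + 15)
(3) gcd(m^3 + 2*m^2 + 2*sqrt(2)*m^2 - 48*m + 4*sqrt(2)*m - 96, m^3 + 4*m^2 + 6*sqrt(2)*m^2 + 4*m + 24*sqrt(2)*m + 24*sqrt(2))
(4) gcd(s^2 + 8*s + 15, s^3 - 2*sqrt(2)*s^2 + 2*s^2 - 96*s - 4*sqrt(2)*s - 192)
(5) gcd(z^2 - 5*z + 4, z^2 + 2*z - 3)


(1) = b - 4*I
(2) = gcd((l - 3)^2*(l - 1), (l - 3)*(l - 1)*(l + 5)) = l^2 - 4*l + 3
(3) = gcd((m + 2)*(m - 4*sqrt(2))*(m + 6*sqrt(2)), (m + 2)^2*(m + 6*sqrt(2))) = m^2 + m*(2 + 6*sqrt(2)) + 12*sqrt(2)
(4) = gcd((s + 3)*(s + 5), (s + 2)*(s - 8*sqrt(2))*(s + 6*sqrt(2))) = 1
(5) = gcd((z - 4)*(z - 1), (z - 1)*(z + 3)) = z - 1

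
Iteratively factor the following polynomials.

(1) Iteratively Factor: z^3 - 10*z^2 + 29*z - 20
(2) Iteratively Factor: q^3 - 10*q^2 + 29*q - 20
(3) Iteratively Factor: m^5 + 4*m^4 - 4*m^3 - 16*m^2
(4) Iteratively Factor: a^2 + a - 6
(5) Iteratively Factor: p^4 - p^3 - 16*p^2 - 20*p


(1) = (z - 4)*(z^2 - 6*z + 5) = (z - 4)*(z - 1)*(z - 5)
(2) = (q - 1)*(q^2 - 9*q + 20) = (q - 5)*(q - 1)*(q - 4)
(3) = (m - 2)*(m^4 + 6*m^3 + 8*m^2) = m*(m - 2)*(m^3 + 6*m^2 + 8*m) = m*(m - 2)*(m + 2)*(m^2 + 4*m) = m*(m - 2)*(m + 2)*(m + 4)*(m)
(4) = (a + 3)*(a - 2)
(5) = (p + 2)*(p^3 - 3*p^2 - 10*p) = (p - 5)*(p + 2)*(p^2 + 2*p) = (p - 5)*(p + 2)^2*(p)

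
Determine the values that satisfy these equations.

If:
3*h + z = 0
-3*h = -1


Then:
h = 1/3
z = -1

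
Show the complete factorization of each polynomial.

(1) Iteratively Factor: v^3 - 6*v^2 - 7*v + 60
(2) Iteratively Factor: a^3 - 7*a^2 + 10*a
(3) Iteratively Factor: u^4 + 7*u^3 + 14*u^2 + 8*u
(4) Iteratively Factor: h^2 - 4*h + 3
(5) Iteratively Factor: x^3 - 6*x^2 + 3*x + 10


(1) = (v - 5)*(v^2 - v - 12) = (v - 5)*(v - 4)*(v + 3)
(2) = (a - 5)*(a^2 - 2*a) = a*(a - 5)*(a - 2)
(3) = (u + 1)*(u^3 + 6*u^2 + 8*u) = u*(u + 1)*(u^2 + 6*u + 8) = u*(u + 1)*(u + 4)*(u + 2)
(4) = (h - 1)*(h - 3)
(5) = (x + 1)*(x^2 - 7*x + 10) = (x - 2)*(x + 1)*(x - 5)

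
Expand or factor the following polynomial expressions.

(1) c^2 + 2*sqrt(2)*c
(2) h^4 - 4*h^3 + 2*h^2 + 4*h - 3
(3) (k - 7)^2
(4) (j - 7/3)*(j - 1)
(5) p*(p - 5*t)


(1) = c*(c + 2*sqrt(2))
(2) = (h - 3)*(h - 1)^2*(h + 1)
(3) = k^2 - 14*k + 49
(4) = j^2 - 10*j/3 + 7/3
(5) = p^2 - 5*p*t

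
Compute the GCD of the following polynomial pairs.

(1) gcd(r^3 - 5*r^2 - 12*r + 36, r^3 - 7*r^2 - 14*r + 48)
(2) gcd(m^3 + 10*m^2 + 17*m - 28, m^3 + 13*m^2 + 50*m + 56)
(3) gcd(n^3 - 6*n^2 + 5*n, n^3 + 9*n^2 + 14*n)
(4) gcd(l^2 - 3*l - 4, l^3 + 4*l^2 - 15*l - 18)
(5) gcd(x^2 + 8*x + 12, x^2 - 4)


(1) = gcd((r - 6)*(r - 2)*(r + 3), (r - 8)*(r - 2)*(r + 3)) = r^2 + r - 6
(2) = gcd((m - 1)*(m + 4)*(m + 7), (m + 2)*(m + 4)*(m + 7)) = m^2 + 11*m + 28
(3) = gcd(n*(n - 5)*(n - 1), n*(n + 2)*(n + 7)) = n
(4) = gcd((l - 4)*(l + 1), (l - 3)*(l + 1)*(l + 6)) = l + 1
(5) = gcd((x + 2)*(x + 6), (x - 2)*(x + 2)) = x + 2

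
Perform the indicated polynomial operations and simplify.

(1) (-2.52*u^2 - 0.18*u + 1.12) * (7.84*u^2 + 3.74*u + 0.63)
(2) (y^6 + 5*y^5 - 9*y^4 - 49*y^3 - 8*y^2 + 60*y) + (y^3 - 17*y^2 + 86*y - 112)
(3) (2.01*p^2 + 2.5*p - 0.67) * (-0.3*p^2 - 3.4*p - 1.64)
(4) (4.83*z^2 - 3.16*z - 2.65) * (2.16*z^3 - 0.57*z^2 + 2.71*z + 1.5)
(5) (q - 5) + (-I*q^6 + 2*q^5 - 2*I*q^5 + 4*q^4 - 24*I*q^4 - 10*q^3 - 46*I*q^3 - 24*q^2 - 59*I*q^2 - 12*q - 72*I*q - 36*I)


(1) = -19.7568*u^4 - 10.836*u^3 + 6.52*u^2 + 4.0754*u + 0.7056
(2) = y^6 + 5*y^5 - 9*y^4 - 48*y^3 - 25*y^2 + 146*y - 112
(3) = -0.603*p^4 - 7.584*p^3 - 11.5954*p^2 - 1.822*p + 1.0988
(4) = 10.4328*z^5 - 9.5787*z^4 + 9.1665*z^3 + 0.1919*z^2 - 11.9215*z - 3.975
(5) = -I*q^6 + 2*q^5 - 2*I*q^5 + 4*q^4 - 24*I*q^4 - 10*q^3 - 46*I*q^3 - 24*q^2 - 59*I*q^2 - 11*q - 72*I*q - 5 - 36*I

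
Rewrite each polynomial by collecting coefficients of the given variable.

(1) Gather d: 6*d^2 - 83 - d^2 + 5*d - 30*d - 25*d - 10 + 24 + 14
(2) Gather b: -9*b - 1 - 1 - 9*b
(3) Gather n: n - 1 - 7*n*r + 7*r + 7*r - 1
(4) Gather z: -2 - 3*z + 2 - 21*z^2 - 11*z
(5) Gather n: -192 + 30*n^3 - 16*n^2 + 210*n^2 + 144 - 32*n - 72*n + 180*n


(1) = 5*d^2 - 50*d - 55
(2) = -18*b - 2
(3) = n*(1 - 7*r) + 14*r - 2
(4) = -21*z^2 - 14*z
(5) = 30*n^3 + 194*n^2 + 76*n - 48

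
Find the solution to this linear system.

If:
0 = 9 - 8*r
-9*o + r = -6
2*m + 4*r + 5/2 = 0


Then:
m = -7/2
o = 19/24
r = 9/8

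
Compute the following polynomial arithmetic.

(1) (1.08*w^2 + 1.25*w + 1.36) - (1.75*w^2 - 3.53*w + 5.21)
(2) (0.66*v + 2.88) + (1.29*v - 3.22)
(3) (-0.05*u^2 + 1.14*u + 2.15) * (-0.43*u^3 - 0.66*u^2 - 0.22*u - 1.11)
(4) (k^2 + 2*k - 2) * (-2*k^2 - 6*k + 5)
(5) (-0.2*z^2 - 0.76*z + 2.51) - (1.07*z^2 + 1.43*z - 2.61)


(1) = -0.67*w^2 + 4.78*w - 3.85
(2) = 1.95*v - 0.34
(3) = 0.0215*u^5 - 0.4572*u^4 - 1.6659*u^3 - 1.6143*u^2 - 1.7384*u - 2.3865
(4) = -2*k^4 - 10*k^3 - 3*k^2 + 22*k - 10
(5) = -1.27*z^2 - 2.19*z + 5.12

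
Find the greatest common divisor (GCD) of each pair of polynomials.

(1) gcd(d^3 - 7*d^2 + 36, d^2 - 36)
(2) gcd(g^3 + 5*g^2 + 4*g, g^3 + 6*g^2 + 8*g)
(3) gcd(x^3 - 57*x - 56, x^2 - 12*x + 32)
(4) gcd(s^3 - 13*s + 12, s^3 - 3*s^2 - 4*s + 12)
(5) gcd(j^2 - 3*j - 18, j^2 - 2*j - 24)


(1) = d - 6
(2) = gcd(g*(g + 1)*(g + 4), g*(g + 2)*(g + 4)) = g^2 + 4*g
(3) = x - 8
(4) = s - 3
(5) = j - 6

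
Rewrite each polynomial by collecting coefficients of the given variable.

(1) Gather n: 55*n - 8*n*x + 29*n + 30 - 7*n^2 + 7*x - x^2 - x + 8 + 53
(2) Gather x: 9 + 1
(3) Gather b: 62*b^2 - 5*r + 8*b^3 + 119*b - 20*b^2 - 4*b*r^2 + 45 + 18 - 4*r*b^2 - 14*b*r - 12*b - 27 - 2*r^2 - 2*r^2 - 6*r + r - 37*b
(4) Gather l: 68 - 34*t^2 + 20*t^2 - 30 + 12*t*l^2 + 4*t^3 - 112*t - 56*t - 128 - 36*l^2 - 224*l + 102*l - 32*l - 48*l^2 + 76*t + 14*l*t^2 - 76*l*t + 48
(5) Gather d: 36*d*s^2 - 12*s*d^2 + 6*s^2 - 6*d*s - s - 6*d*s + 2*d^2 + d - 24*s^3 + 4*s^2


(1) = -7*n^2 + n*(84 - 8*x) - x^2 + 6*x + 91
(2) = 10
(3) = 8*b^3 + b^2*(42 - 4*r) + b*(-4*r^2 - 14*r + 70) - 4*r^2 - 10*r + 36
(4) = l^2*(12*t - 84) + l*(14*t^2 - 76*t - 154) + 4*t^3 - 14*t^2 - 92*t - 42
(5) = d^2*(2 - 12*s) + d*(36*s^2 - 12*s + 1) - 24*s^3 + 10*s^2 - s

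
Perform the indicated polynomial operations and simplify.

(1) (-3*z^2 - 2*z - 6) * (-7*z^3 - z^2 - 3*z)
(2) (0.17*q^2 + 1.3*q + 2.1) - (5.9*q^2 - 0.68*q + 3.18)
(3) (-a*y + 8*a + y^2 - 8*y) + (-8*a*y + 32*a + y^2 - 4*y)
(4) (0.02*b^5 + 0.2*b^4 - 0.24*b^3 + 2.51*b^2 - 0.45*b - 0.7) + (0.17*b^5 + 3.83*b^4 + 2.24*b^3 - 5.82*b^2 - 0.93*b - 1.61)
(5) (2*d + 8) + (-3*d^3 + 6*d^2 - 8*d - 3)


(1) = 21*z^5 + 17*z^4 + 53*z^3 + 12*z^2 + 18*z
(2) = -5.73*q^2 + 1.98*q - 1.08
(3) = -9*a*y + 40*a + 2*y^2 - 12*y
(4) = 0.19*b^5 + 4.03*b^4 + 2.0*b^3 - 3.31*b^2 - 1.38*b - 2.31
(5) = -3*d^3 + 6*d^2 - 6*d + 5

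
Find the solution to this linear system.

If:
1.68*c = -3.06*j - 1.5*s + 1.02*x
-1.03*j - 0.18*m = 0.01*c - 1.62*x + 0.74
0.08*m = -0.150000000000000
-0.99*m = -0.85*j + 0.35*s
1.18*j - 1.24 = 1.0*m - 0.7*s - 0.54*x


Then:
c = 0.43
j = -1.39
m = -1.88
s = 1.93
x = -0.63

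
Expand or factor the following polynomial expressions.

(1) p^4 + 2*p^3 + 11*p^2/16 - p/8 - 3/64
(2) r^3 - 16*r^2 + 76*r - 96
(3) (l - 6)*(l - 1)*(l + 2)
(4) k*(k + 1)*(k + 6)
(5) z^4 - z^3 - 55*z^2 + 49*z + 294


(1) = (p - 1/4)*(p + 1/4)*(p + 1/2)*(p + 3/2)
(2) = (r - 8)*(r - 6)*(r - 2)
(3) = l^3 - 5*l^2 - 8*l + 12
(4) = k^3 + 7*k^2 + 6*k
(5) = (z - 7)*(z - 3)*(z + 2)*(z + 7)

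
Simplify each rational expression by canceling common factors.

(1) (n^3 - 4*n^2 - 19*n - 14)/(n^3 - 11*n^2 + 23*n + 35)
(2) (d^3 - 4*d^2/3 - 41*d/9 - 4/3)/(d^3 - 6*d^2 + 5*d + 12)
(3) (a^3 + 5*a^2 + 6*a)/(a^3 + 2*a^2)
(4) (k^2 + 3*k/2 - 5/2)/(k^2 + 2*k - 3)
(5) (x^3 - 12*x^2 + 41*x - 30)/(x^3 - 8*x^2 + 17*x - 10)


(1) = (n + 2)/(n - 5)
(2) = (9*d^2 + 15*d + 4)/(9*d^2 - 27*d - 36)
(3) = (a + 3)/a
(4) = (2*k + 5)/(2*k + 6)
(5) = (x - 6)/(x - 2)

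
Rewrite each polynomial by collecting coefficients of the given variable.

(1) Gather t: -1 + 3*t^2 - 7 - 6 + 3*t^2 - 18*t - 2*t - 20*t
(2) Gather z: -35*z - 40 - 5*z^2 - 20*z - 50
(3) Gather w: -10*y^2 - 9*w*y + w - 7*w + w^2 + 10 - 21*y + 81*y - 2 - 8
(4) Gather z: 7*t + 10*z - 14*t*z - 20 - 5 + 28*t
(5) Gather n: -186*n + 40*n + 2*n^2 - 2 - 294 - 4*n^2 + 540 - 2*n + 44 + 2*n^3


(1) = 6*t^2 - 40*t - 14
(2) = -5*z^2 - 55*z - 90
(3) = w^2 + w*(-9*y - 6) - 10*y^2 + 60*y
(4) = 35*t + z*(10 - 14*t) - 25
(5) = 2*n^3 - 2*n^2 - 148*n + 288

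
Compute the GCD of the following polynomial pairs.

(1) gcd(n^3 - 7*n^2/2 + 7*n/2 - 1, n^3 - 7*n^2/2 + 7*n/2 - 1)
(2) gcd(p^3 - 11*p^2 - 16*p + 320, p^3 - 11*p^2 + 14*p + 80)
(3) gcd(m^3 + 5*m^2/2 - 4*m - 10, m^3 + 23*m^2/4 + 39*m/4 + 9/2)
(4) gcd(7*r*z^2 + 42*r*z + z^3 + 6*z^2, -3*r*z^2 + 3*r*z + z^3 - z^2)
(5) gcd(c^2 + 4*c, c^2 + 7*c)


(1) = n^3 - 7*n^2/2 + 7*n/2 - 1
(2) = p - 8
(3) = m + 2
(4) = z
(5) = gcd(c*(c + 4), c*(c + 7)) = c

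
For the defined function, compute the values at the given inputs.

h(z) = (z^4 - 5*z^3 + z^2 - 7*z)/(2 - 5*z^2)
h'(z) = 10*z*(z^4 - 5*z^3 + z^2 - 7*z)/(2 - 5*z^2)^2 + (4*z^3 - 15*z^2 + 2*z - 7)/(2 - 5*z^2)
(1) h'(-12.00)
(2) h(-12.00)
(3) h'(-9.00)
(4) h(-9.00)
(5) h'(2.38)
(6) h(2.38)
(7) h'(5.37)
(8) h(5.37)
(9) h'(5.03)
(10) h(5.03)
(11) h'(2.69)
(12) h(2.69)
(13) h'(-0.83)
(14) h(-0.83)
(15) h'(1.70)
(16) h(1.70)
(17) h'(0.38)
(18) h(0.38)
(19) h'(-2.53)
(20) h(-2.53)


(1) = 5.79
(2) = -41.23
(3) = 4.58
(4) = -25.68
(5) = -0.33
(6) = 1.76
(7) = -1.21
(8) = -0.34
(9) = -1.08
(10) = 0.05
(11) = -0.36
(12) = 1.65
(13) = -24.38
(14) = -6.81
(15) = -0.57
(16) = 2.03
(17) = -12.85
(18) = -2.17
(19) = 1.66
(20) = -4.87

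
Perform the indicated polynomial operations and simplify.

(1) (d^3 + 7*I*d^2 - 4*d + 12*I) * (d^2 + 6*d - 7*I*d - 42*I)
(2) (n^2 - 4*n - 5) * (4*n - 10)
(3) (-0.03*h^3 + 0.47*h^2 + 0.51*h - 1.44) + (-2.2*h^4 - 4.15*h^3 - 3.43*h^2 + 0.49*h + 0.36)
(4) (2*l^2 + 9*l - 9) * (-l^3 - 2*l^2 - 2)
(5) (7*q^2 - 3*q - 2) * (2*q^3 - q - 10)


(1) = d^5 + 6*d^4 + 45*d^3 + 270*d^2 + 40*I*d^2 + 84*d + 240*I*d + 504
(2) = 4*n^3 - 26*n^2 + 20*n + 50
(3) = -2.2*h^4 - 4.18*h^3 - 2.96*h^2 + 1.0*h - 1.08
(4) = -2*l^5 - 13*l^4 - 9*l^3 + 14*l^2 - 18*l + 18
(5) = 14*q^5 - 6*q^4 - 11*q^3 - 67*q^2 + 32*q + 20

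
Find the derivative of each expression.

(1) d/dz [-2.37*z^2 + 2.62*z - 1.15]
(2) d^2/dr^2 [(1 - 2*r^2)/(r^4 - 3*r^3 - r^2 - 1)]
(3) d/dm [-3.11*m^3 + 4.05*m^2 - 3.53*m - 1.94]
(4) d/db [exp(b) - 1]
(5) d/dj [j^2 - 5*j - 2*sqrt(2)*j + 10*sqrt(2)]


(1) = 2.62 - 4.74*z
(2) = 2*(-6*r^8 + 18*r^7 - 10*r^6 - 45*r^5 + 21*r^4 + 66*r^3 + 15*r^2 - 9*r - 3)/(r^12 - 9*r^11 + 24*r^10 - 9*r^9 - 27*r^8 + 9*r^7 - 22*r^6 - 18*r^5 - 9*r^3 - 3*r^2 - 1)
(3) = -9.33*m^2 + 8.1*m - 3.53
(4) = exp(b)
(5) = 2*j - 5 - 2*sqrt(2)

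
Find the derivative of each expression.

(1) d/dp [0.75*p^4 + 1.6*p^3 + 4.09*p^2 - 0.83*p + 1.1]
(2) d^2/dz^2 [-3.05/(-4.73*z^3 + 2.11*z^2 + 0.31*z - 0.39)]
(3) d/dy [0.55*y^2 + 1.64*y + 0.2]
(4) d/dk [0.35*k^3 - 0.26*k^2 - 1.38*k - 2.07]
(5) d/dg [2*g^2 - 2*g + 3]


(1) = 3.0*p^3 + 4.8*p^2 + 8.18*p - 0.83
(2) = ((12.871 - 86.559*z)*(4.73*z^3 - 2.11*z^2 - 0.31*z + 0.39) + 3.05*(-28.38*z^2 + 8.44*z + 0.62)*(-14.19*z^2 + 4.22*z + 0.31))/(4.73*z^3 - 2.11*z^2 - 0.31*z + 0.39)^3
(3) = 1.1*y + 1.64
(4) = 1.05*k^2 - 0.52*k - 1.38
(5) = 4*g - 2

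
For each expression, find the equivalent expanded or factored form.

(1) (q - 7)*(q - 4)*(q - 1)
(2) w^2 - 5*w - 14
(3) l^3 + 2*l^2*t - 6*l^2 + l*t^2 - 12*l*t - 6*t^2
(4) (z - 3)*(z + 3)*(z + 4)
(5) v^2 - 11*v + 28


(1) = q^3 - 12*q^2 + 39*q - 28
(2) = (w - 7)*(w + 2)
(3) = (l - 6)*(l + t)^2
(4) = z^3 + 4*z^2 - 9*z - 36
(5) = (v - 7)*(v - 4)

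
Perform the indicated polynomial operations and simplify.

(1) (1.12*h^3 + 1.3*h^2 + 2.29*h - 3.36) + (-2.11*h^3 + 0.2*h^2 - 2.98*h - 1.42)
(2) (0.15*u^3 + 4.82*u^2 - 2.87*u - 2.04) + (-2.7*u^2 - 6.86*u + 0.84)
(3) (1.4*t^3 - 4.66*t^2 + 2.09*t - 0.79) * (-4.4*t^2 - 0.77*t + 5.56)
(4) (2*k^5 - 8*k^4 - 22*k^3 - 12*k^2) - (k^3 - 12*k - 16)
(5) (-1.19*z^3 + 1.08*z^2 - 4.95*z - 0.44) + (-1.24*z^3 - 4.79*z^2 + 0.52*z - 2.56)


(1) = -0.99*h^3 + 1.5*h^2 - 0.69*h - 4.78
(2) = 0.15*u^3 + 2.12*u^2 - 9.73*u - 1.2
(3) = -6.16*t^5 + 19.426*t^4 + 2.1762*t^3 - 24.0429*t^2 + 12.2287*t - 4.3924
(4) = 2*k^5 - 8*k^4 - 23*k^3 - 12*k^2 + 12*k + 16
(5) = -2.43*z^3 - 3.71*z^2 - 4.43*z - 3.0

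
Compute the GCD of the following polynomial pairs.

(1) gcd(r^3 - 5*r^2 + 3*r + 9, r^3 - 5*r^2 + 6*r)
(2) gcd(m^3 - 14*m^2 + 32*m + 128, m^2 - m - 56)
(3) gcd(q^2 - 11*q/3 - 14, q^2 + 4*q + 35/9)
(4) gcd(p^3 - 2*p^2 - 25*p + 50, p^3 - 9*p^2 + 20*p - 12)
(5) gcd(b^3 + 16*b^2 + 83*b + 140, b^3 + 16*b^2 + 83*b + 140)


(1) = r - 3
(2) = m - 8
(3) = gcd((q - 6)*(q + 7/3), (q + 5/3)*(q + 7/3)) = q + 7/3
(4) = gcd((p - 5)*(p - 2)*(p + 5), (p - 6)*(p - 2)*(p - 1)) = p - 2
(5) = b^3 + 16*b^2 + 83*b + 140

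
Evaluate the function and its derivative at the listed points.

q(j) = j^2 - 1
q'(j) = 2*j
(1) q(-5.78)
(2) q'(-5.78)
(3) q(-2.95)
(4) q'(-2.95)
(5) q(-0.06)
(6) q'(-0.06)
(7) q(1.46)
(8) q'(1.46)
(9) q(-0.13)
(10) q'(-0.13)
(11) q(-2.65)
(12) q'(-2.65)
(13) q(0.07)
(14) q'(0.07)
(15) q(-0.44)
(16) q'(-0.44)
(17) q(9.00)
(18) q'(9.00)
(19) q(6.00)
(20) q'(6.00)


(1) = 32.41
(2) = -11.56
(3) = 7.70
(4) = -5.90
(5) = -1.00
(6) = -0.12
(7) = 1.13
(8) = 2.92
(9) = -0.98
(10) = -0.26
(11) = 6.02
(12) = -5.30
(13) = -1.00
(14) = 0.14
(15) = -0.81
(16) = -0.88
(17) = 80.00
(18) = 18.00
(19) = 35.00
(20) = 12.00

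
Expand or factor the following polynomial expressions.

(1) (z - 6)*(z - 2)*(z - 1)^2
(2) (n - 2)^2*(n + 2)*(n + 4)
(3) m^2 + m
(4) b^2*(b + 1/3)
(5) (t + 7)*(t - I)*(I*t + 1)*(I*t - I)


(1) = z^4 - 10*z^3 + 29*z^2 - 32*z + 12
(2) = n^4 + 2*n^3 - 12*n^2 - 8*n + 32
(3) = m*(m + 1)
(4) = b^3 + b^2/3
(5) = -t^4 - 6*t^3 + 2*I*t^3 + 8*t^2 + 12*I*t^2 + 6*t - 14*I*t - 7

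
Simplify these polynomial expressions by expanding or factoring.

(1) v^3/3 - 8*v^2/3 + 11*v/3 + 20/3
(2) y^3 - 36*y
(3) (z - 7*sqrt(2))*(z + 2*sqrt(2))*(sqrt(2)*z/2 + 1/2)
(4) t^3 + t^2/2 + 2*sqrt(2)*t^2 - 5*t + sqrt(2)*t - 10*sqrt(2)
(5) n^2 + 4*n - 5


(1) = (v/3 + 1/3)*(v - 5)*(v - 4)
(2) = y*(y - 6)*(y + 6)
(3) = sqrt(2)*z^3/2 - 9*z^2/2 - 33*sqrt(2)*z/2 - 14
(4) = (t - 2)*(t + 5/2)*(t + 2*sqrt(2))
(5) = (n - 1)*(n + 5)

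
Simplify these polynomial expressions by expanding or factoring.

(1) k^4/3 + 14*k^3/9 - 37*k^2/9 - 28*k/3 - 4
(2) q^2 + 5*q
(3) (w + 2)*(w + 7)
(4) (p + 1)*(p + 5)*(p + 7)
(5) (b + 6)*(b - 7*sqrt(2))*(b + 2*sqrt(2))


(1) = (k/3 + 1/3)*(k - 3)*(k + 2/3)*(k + 6)
(2) = q*(q + 5)
(3) = w^2 + 9*w + 14
(4) = p^3 + 13*p^2 + 47*p + 35
(5) = b^3 - 5*sqrt(2)*b^2 + 6*b^2 - 30*sqrt(2)*b - 28*b - 168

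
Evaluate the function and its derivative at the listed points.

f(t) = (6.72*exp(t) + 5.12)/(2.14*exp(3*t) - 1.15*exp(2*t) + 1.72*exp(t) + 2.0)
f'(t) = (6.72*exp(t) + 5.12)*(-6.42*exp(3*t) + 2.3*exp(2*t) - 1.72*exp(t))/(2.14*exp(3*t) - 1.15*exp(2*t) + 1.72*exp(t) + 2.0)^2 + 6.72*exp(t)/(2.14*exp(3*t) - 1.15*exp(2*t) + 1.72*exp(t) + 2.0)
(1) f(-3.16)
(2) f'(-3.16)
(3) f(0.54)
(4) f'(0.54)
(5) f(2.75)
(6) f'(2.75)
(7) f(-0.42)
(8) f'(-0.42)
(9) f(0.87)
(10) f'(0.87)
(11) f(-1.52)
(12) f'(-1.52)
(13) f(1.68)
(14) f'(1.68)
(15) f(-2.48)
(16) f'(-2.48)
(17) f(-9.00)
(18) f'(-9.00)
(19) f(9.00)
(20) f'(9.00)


(1) = 2.61
(2) = 0.05
(3) = 1.35
(4) = -2.18
(5) = 0.01
(6) = -0.03
(7) = 2.94
(8) = -0.42
(9) = 0.74
(10) = -1.46
(11) = 2.81
(12) = 0.23
(13) = 0.13
(14) = -0.29
(15) = 2.66
(16) = 0.10
(17) = 2.56
(18) = 0.00
(19) = 0.00
(20) = -0.00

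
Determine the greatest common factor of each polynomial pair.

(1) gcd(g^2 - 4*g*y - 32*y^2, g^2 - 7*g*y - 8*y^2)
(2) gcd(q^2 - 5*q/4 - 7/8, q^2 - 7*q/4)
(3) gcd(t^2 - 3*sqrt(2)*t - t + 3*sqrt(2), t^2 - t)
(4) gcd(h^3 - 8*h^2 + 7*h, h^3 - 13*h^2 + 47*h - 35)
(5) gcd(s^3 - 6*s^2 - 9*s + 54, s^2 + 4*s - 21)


(1) = gcd((g - 8*y)*(g + 4*y), (g - 8*y)*(g + y)) = -g + 8*y
(2) = gcd((q - 7/4)*(q + 1/2), q*(q - 7/4)) = q - 7/4
(3) = t - 1
(4) = gcd(h*(h - 7)*(h - 1), (h - 7)*(h - 5)*(h - 1)) = h^2 - 8*h + 7
(5) = s - 3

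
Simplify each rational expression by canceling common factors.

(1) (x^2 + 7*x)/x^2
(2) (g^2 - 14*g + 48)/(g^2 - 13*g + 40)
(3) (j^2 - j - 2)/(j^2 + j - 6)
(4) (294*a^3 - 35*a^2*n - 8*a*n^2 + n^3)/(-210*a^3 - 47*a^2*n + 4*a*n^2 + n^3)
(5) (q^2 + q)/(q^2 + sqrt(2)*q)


(1) = (x + 7)/x
(2) = (g - 6)/(g - 5)
(3) = (j + 1)/(j + 3)
(4) = (-7*a + n)/(5*a + n)
(5) = (q + 1)/(q + sqrt(2))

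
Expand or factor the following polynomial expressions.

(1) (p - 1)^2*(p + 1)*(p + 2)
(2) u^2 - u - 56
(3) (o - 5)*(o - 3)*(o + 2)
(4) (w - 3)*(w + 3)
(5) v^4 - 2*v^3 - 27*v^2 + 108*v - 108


(1) = p^4 + p^3 - 3*p^2 - p + 2
(2) = (u - 8)*(u + 7)
(3) = o^3 - 6*o^2 - o + 30
(4) = w^2 - 9
(5) = (v - 3)^2*(v - 2)*(v + 6)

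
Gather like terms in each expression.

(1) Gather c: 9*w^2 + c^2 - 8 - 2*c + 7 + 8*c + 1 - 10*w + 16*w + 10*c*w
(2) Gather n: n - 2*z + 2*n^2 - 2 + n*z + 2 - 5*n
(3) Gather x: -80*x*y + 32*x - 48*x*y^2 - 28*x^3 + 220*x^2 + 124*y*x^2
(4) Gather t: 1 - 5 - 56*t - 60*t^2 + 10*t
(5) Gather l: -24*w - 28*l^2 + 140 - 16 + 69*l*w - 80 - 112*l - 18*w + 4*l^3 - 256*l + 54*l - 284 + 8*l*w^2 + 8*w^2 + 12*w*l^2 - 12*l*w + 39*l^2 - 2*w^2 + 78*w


(1) = c^2 + c*(10*w + 6) + 9*w^2 + 6*w
(2) = 2*n^2 + n*(z - 4) - 2*z
(3) = -28*x^3 + x^2*(124*y + 220) + x*(-48*y^2 - 80*y + 32)
(4) = -60*t^2 - 46*t - 4
(5) = 4*l^3 + l^2*(12*w + 11) + l*(8*w^2 + 57*w - 314) + 6*w^2 + 36*w - 240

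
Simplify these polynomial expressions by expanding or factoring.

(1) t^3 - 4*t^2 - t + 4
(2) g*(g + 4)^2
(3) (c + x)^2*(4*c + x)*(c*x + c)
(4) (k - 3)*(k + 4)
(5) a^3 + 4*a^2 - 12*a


(1) = (t - 4)*(t - 1)*(t + 1)
(2) = g^3 + 8*g^2 + 16*g
(3) = 4*c^4*x + 4*c^4 + 9*c^3*x^2 + 9*c^3*x + 6*c^2*x^3 + 6*c^2*x^2 + c*x^4 + c*x^3
(4) = k^2 + k - 12
(5) = a*(a - 2)*(a + 6)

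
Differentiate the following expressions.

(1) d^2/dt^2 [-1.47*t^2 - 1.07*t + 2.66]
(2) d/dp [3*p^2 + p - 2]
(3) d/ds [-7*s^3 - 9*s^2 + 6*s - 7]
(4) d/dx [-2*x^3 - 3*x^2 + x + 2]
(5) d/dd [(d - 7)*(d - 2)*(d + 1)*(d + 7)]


(1) = -2.94000000000000
(2) = 6*p + 1
(3) = -21*s^2 - 18*s + 6
(4) = -6*x^2 - 6*x + 1
(5) = 4*d^3 - 3*d^2 - 102*d + 49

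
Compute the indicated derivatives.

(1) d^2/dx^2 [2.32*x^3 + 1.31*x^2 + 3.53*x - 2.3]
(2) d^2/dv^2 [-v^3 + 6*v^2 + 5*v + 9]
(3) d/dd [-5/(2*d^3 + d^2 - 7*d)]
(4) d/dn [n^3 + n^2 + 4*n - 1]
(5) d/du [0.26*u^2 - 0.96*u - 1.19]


(1) = 13.92*x + 2.62
(2) = 12 - 6*v
(3) = 5*(6*d^2 + 2*d - 7)/(d^2*(2*d^2 + d - 7)^2)
(4) = 3*n^2 + 2*n + 4
(5) = 0.52*u - 0.96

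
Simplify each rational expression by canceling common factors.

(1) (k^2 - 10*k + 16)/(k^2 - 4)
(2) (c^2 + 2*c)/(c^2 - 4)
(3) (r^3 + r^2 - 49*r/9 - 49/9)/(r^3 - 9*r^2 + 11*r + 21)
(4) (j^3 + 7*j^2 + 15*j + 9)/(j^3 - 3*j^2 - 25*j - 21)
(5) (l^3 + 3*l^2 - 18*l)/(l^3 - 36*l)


(1) = (k - 8)/(k + 2)
(2) = c/(c - 2)
(3) = (9*r^2 - 49)/(9*r^2 - 90*r + 189)
(4) = (j + 3)/(j - 7)
(5) = (l - 3)/(l - 6)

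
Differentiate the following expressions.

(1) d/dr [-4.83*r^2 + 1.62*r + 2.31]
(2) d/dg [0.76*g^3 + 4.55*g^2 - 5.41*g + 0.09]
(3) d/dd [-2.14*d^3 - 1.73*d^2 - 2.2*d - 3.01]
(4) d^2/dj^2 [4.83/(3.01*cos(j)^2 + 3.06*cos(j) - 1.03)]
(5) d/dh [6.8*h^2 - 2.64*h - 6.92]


(1) = 1.62 - 9.66*r
(2) = 2.28*g^2 + 9.1*g - 5.41
(3) = -6.42*d^2 - 3.46*d - 2.2
(4) = (-175.041132*(1 - cos(j)^2)^2 - 133.461594*cos(j)^3 - 192.64455*cos(j)^2 + 251.699994*cos(j) + 295.442406)/(3.01*cos(j)^2 + 3.06*cos(j) - 1.03)^3
(5) = 13.6*h - 2.64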